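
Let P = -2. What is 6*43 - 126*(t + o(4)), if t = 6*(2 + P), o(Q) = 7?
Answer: -624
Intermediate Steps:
t = 0 (t = 6*(2 - 2) = 6*0 = 0)
6*43 - 126*(t + o(4)) = 6*43 - 126*(0 + 7) = 258 - 126*7 = 258 - 882 = -624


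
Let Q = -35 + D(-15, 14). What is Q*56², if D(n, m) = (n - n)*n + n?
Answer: -156800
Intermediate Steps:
D(n, m) = n (D(n, m) = 0*n + n = 0 + n = n)
Q = -50 (Q = -35 - 15 = -50)
Q*56² = -50*56² = -50*3136 = -156800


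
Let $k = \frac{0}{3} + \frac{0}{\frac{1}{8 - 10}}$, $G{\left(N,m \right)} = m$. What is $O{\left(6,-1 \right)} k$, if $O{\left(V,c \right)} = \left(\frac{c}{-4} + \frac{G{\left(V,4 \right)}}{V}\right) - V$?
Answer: $0$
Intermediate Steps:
$k = 0$ ($k = 0 \cdot \frac{1}{3} + \frac{0}{\frac{1}{-2}} = 0 + \frac{0}{- \frac{1}{2}} = 0 + 0 \left(-2\right) = 0 + 0 = 0$)
$O{\left(V,c \right)} = - V + \frac{4}{V} - \frac{c}{4}$ ($O{\left(V,c \right)} = \left(\frac{c}{-4} + \frac{4}{V}\right) - V = \left(c \left(- \frac{1}{4}\right) + \frac{4}{V}\right) - V = \left(- \frac{c}{4} + \frac{4}{V}\right) - V = \left(\frac{4}{V} - \frac{c}{4}\right) - V = - V + \frac{4}{V} - \frac{c}{4}$)
$O{\left(6,-1 \right)} k = \left(\left(-1\right) 6 + \frac{4}{6} - - \frac{1}{4}\right) 0 = \left(-6 + 4 \cdot \frac{1}{6} + \frac{1}{4}\right) 0 = \left(-6 + \frac{2}{3} + \frac{1}{4}\right) 0 = \left(- \frac{61}{12}\right) 0 = 0$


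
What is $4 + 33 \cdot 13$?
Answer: $433$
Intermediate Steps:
$4 + 33 \cdot 13 = 4 + 429 = 433$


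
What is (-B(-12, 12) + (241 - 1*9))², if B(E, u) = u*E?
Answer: 141376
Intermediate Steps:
B(E, u) = E*u
(-B(-12, 12) + (241 - 1*9))² = (-(-12)*12 + (241 - 1*9))² = (-1*(-144) + (241 - 9))² = (144 + 232)² = 376² = 141376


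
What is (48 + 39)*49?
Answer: 4263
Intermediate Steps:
(48 + 39)*49 = 87*49 = 4263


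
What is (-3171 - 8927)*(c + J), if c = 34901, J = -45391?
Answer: 126908020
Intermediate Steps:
(-3171 - 8927)*(c + J) = (-3171 - 8927)*(34901 - 45391) = -12098*(-10490) = 126908020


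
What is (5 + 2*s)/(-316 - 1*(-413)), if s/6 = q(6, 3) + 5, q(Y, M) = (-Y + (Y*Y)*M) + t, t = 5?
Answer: 1349/97 ≈ 13.907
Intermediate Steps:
q(Y, M) = 5 - Y + M*Y² (q(Y, M) = (-Y + (Y*Y)*M) + 5 = (-Y + Y²*M) + 5 = (-Y + M*Y²) + 5 = 5 - Y + M*Y²)
s = 672 (s = 6*((5 - 1*6 + 3*6²) + 5) = 6*((5 - 6 + 3*36) + 5) = 6*((5 - 6 + 108) + 5) = 6*(107 + 5) = 6*112 = 672)
(5 + 2*s)/(-316 - 1*(-413)) = (5 + 2*672)/(-316 - 1*(-413)) = (5 + 1344)/(-316 + 413) = 1349/97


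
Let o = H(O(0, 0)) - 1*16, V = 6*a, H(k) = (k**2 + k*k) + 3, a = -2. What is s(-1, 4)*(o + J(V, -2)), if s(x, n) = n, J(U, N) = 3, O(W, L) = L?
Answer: -40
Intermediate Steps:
H(k) = 3 + 2*k**2 (H(k) = (k**2 + k**2) + 3 = 2*k**2 + 3 = 3 + 2*k**2)
V = -12 (V = 6*(-2) = -12)
o = -13 (o = (3 + 2*0**2) - 1*16 = (3 + 2*0) - 16 = (3 + 0) - 16 = 3 - 16 = -13)
s(-1, 4)*(o + J(V, -2)) = 4*(-13 + 3) = 4*(-10) = -40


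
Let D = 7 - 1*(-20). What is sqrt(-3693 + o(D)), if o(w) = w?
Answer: I*sqrt(3666) ≈ 60.547*I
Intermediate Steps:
D = 27 (D = 7 + 20 = 27)
sqrt(-3693 + o(D)) = sqrt(-3693 + 27) = sqrt(-3666) = I*sqrt(3666)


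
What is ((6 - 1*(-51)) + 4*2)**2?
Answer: 4225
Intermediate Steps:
((6 - 1*(-51)) + 4*2)**2 = ((6 + 51) + 8)**2 = (57 + 8)**2 = 65**2 = 4225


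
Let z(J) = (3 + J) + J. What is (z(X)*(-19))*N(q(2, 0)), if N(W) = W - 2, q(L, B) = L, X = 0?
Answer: 0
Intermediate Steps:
N(W) = -2 + W
z(J) = 3 + 2*J
(z(X)*(-19))*N(q(2, 0)) = ((3 + 2*0)*(-19))*(-2 + 2) = ((3 + 0)*(-19))*0 = (3*(-19))*0 = -57*0 = 0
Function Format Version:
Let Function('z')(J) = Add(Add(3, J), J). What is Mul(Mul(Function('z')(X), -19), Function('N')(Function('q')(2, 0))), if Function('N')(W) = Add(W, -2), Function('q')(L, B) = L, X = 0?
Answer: 0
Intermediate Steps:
Function('N')(W) = Add(-2, W)
Function('z')(J) = Add(3, Mul(2, J))
Mul(Mul(Function('z')(X), -19), Function('N')(Function('q')(2, 0))) = Mul(Mul(Add(3, Mul(2, 0)), -19), Add(-2, 2)) = Mul(Mul(Add(3, 0), -19), 0) = Mul(Mul(3, -19), 0) = Mul(-57, 0) = 0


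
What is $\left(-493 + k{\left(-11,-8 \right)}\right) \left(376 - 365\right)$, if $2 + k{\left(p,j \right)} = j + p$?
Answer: $-5654$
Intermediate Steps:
$k{\left(p,j \right)} = -2 + j + p$ ($k{\left(p,j \right)} = -2 + \left(j + p\right) = -2 + j + p$)
$\left(-493 + k{\left(-11,-8 \right)}\right) \left(376 - 365\right) = \left(-493 - 21\right) \left(376 - 365\right) = \left(-493 - 21\right) 11 = \left(-514\right) 11 = -5654$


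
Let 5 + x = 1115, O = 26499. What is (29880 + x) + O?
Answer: 57489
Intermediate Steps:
x = 1110 (x = -5 + 1115 = 1110)
(29880 + x) + O = (29880 + 1110) + 26499 = 30990 + 26499 = 57489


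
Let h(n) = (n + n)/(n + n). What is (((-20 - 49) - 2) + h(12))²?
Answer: 4900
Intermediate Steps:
h(n) = 1 (h(n) = (2*n)/((2*n)) = (2*n)*(1/(2*n)) = 1)
(((-20 - 49) - 2) + h(12))² = (((-20 - 49) - 2) + 1)² = ((-69 - 2) + 1)² = (-71 + 1)² = (-70)² = 4900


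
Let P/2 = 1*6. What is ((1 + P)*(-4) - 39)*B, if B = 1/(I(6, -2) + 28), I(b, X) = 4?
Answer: -91/32 ≈ -2.8438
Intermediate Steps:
P = 12 (P = 2*(1*6) = 2*6 = 12)
B = 1/32 (B = 1/(4 + 28) = 1/32 ≈ 0.031250)
((1 + P)*(-4) - 39)*B = ((1 + 12)*(-4) - 39)*(1/32) = (13*(-4) - 39)*(1/32) = (-52 - 39)*(1/32) = -91*1/32 = -91/32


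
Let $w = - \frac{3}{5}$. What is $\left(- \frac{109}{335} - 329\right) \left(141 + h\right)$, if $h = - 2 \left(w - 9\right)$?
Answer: $- \frac{88369524}{1675} \approx -52758.0$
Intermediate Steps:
$w = - \frac{3}{5}$ ($w = \left(-3\right) \frac{1}{5} = - \frac{3}{5} \approx -0.6$)
$h = \frac{96}{5}$ ($h = - 2 \left(- \frac{3}{5} - 9\right) = \left(-2\right) \left(- \frac{48}{5}\right) = \frac{96}{5} \approx 19.2$)
$\left(- \frac{109}{335} - 329\right) \left(141 + h\right) = \left(- \frac{109}{335} - 329\right) \left(141 + \frac{96}{5}\right) = \left(\left(-109\right) \frac{1}{335} - 329\right) \frac{801}{5} = \left(- \frac{109}{335} - 329\right) \frac{801}{5} = \left(- \frac{110324}{335}\right) \frac{801}{5} = - \frac{88369524}{1675}$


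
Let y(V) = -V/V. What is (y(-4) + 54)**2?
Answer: 2809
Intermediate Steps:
y(V) = -1 (y(V) = -1*1 = -1)
(y(-4) + 54)**2 = (-1 + 54)**2 = 53**2 = 2809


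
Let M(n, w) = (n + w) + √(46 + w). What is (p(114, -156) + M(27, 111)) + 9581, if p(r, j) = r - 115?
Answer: 9718 + √157 ≈ 9730.5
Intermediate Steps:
p(r, j) = -115 + r
M(n, w) = n + w + √(46 + w)
(p(114, -156) + M(27, 111)) + 9581 = ((-115 + 114) + (27 + 111 + √(46 + 111))) + 9581 = (-1 + (27 + 111 + √157)) + 9581 = (-1 + (138 + √157)) + 9581 = (137 + √157) + 9581 = 9718 + √157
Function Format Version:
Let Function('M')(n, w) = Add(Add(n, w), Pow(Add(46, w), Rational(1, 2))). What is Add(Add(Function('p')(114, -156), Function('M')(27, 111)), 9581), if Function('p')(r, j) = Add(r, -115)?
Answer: Add(9718, Pow(157, Rational(1, 2))) ≈ 9730.5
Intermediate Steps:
Function('p')(r, j) = Add(-115, r)
Function('M')(n, w) = Add(n, w, Pow(Add(46, w), Rational(1, 2)))
Add(Add(Function('p')(114, -156), Function('M')(27, 111)), 9581) = Add(Add(Add(-115, 114), Add(27, 111, Pow(Add(46, 111), Rational(1, 2)))), 9581) = Add(Add(-1, Add(27, 111, Pow(157, Rational(1, 2)))), 9581) = Add(Add(-1, Add(138, Pow(157, Rational(1, 2)))), 9581) = Add(Add(137, Pow(157, Rational(1, 2))), 9581) = Add(9718, Pow(157, Rational(1, 2)))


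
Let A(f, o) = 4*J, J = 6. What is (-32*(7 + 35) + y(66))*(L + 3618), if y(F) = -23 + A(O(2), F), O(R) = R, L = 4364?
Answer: -10719826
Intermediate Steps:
A(f, o) = 24 (A(f, o) = 4*6 = 24)
y(F) = 1 (y(F) = -23 + 24 = 1)
(-32*(7 + 35) + y(66))*(L + 3618) = (-32*(7 + 35) + 1)*(4364 + 3618) = (-32*42 + 1)*7982 = (-1344 + 1)*7982 = -1343*7982 = -10719826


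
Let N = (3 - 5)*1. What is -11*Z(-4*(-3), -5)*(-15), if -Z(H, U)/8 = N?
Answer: 2640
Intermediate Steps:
N = -2 (N = -2*1 = -2)
Z(H, U) = 16 (Z(H, U) = -8*(-2) = 16)
-11*Z(-4*(-3), -5)*(-15) = -11*16*(-15) = -176*(-15) = 2640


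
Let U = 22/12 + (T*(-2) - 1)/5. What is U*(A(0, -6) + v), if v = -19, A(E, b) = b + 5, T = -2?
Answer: -146/3 ≈ -48.667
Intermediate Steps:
A(E, b) = 5 + b
U = 73/30 (U = 22/12 + (-2*(-2) - 1)/5 = 22*(1/12) + (4 - 1)*(⅕) = 11/6 + 3*(⅕) = 11/6 + ⅗ = 73/30 ≈ 2.4333)
U*(A(0, -6) + v) = 73*((5 - 6) - 19)/30 = 73*(-1 - 19)/30 = (73/30)*(-20) = -146/3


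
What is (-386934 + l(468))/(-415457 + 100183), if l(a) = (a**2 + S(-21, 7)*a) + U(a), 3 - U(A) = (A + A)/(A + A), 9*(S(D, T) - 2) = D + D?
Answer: 84578/157637 ≈ 0.53654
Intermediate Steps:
S(D, T) = 2 + 2*D/9 (S(D, T) = 2 + (D + D)/9 = 2 + (2*D)/9 = 2 + 2*D/9)
U(A) = 2 (U(A) = 3 - (A + A)/(A + A) = 3 - 2*A/(2*A) = 3 - 2*A*1/(2*A) = 3 - 1*1 = 3 - 1 = 2)
l(a) = 2 + a**2 - 8*a/3 (l(a) = (a**2 + (2 + (2/9)*(-21))*a) + 2 = (a**2 + (2 - 14/3)*a) + 2 = (a**2 - 8*a/3) + 2 = 2 + a**2 - 8*a/3)
(-386934 + l(468))/(-415457 + 100183) = (-386934 + (2 + 468**2 - 8/3*468))/(-415457 + 100183) = (-386934 + (2 + 219024 - 1248))/(-315274) = (-386934 + 217778)*(-1/315274) = -169156*(-1/315274) = 84578/157637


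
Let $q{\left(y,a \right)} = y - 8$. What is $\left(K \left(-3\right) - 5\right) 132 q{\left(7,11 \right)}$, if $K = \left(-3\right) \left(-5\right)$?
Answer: $6600$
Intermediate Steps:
$K = 15$
$q{\left(y,a \right)} = -8 + y$ ($q{\left(y,a \right)} = y - 8 = -8 + y$)
$\left(K \left(-3\right) - 5\right) 132 q{\left(7,11 \right)} = \left(15 \left(-3\right) - 5\right) 132 \left(-8 + 7\right) = \left(-45 - 5\right) 132 \left(-1\right) = \left(-50\right) 132 \left(-1\right) = \left(-6600\right) \left(-1\right) = 6600$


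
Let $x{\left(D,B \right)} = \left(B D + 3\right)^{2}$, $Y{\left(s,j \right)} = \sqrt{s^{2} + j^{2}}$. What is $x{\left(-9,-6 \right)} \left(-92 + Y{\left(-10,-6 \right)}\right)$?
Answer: $-298908 + 6498 \sqrt{34} \approx -2.6102 \cdot 10^{5}$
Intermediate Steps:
$Y{\left(s,j \right)} = \sqrt{j^{2} + s^{2}}$
$x{\left(D,B \right)} = \left(3 + B D\right)^{2}$
$x{\left(-9,-6 \right)} \left(-92 + Y{\left(-10,-6 \right)}\right) = \left(3 - -54\right)^{2} \left(-92 + \sqrt{\left(-6\right)^{2} + \left(-10\right)^{2}}\right) = \left(3 + 54\right)^{2} \left(-92 + \sqrt{36 + 100}\right) = 57^{2} \left(-92 + \sqrt{136}\right) = 3249 \left(-92 + 2 \sqrt{34}\right) = -298908 + 6498 \sqrt{34}$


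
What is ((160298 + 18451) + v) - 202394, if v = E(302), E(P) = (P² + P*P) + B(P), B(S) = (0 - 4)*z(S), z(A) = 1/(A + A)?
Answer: 23973212/151 ≈ 1.5876e+5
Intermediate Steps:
z(A) = 1/(2*A)
B(S) = -2/S (B(S) = (0 - 4)*(1/(2*S)) = -2/S)
E(P) = -2/P + 2*P² (E(P) = (P² + P*P) - 2/P = (P² + P²) - 2/P = 2*P² - 2/P = -2/P + 2*P²)
v = 27543607/151 (v = 2*(-1 + 302³)/302 = 2*(1/302)*(-1 + 27543608) = 2*(1/302)*27543607 = 27543607/151 ≈ 1.8241e+5)
((160298 + 18451) + v) - 202394 = ((160298 + 18451) + 27543607/151) - 202394 = (178749 + 27543607/151) - 202394 = 54534706/151 - 202394 = 23973212/151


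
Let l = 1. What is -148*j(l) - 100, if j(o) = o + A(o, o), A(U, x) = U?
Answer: -396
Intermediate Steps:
j(o) = 2*o (j(o) = o + o = 2*o)
-148*j(l) - 100 = -296 - 100 = -396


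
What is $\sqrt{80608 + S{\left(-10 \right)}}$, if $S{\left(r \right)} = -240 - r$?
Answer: $\sqrt{80378} \approx 283.51$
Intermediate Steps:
$\sqrt{80608 + S{\left(-10 \right)}} = \sqrt{80608 - 230} = \sqrt{80378}$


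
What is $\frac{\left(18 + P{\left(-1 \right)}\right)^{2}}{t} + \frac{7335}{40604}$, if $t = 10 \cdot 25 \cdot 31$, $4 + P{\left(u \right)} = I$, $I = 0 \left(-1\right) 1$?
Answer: $\frac{32402317}{157340500} \approx 0.20594$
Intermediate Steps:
$I = 0$ ($I = 0 \cdot 1 = 0$)
$P{\left(u \right)} = -4$ ($P{\left(u \right)} = -4 + 0 = -4$)
$t = 7750$ ($t = 250 \cdot 31 = 7750$)
$\frac{\left(18 + P{\left(-1 \right)}\right)^{2}}{t} + \frac{7335}{40604} = \frac{\left(18 - 4\right)^{2}}{7750} + \frac{7335}{40604} = 14^{2} \cdot \frac{1}{7750} + 7335 \cdot \frac{1}{40604} = 196 \cdot \frac{1}{7750} + \frac{7335}{40604} = \frac{98}{3875} + \frac{7335}{40604} = \frac{32402317}{157340500}$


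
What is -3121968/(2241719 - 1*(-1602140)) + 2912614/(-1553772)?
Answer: -8023252000361/2986240243074 ≈ -2.6867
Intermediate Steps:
-3121968/(2241719 - 1*(-1602140)) + 2912614/(-1553772) = -3121968/(2241719 + 1602140) + 2912614*(-1/1553772) = -3121968/3843859 - 1456307/776886 = -8023252000361/2986240243074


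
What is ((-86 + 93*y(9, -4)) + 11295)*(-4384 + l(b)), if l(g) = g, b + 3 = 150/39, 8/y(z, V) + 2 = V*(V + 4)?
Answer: -617503097/13 ≈ -4.7500e+7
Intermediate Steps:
y(z, V) = 8/(-2 + V*(4 + V)) (y(z, V) = 8/(-2 + V*(V + 4)) = 8/(-2 + V*(4 + V)))
b = 11/13 (b = -3 + 150/39 = -3 + 150*(1/39) = -3 + 50/13 = 11/13 ≈ 0.84615)
((-86 + 93*y(9, -4)) + 11295)*(-4384 + l(b)) = ((-86 + 93*(8/(-2 + (-4)**2 + 4*(-4)))) + 11295)*(-4384 + 11/13) = ((-86 + 93*(8/(-2 + 16 - 16))) + 11295)*(-56981/13) = ((-86 + 93*(8/(-2))) + 11295)*(-56981/13) = ((-86 + 93*(8*(-1/2))) + 11295)*(-56981/13) = ((-86 + 93*(-4)) + 11295)*(-56981/13) = ((-86 - 372) + 11295)*(-56981/13) = (-458 + 11295)*(-56981/13) = 10837*(-56981/13) = -617503097/13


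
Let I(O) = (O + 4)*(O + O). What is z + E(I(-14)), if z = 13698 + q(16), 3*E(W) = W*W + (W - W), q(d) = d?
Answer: 119542/3 ≈ 39847.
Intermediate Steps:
I(O) = 2*O*(4 + O) (I(O) = (4 + O)*(2*O) = 2*O*(4 + O))
E(W) = W**2/3 (E(W) = (W*W + (W - W))/3 = (W**2 + 0)/3 = W**2/3)
z = 13714 (z = 13698 + 16 = 13714)
z + E(I(-14)) = 13714 + (2*(-14)*(4 - 14))**2/3 = 13714 + (2*(-14)*(-10))**2/3 = 13714 + (1/3)*280**2 = 13714 + (1/3)*78400 = 13714 + 78400/3 = 119542/3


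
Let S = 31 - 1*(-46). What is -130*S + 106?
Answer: -9904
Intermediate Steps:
S = 77 (S = 31 + 46 = 77)
-130*S + 106 = -130*77 + 106 = -10010 + 106 = -9904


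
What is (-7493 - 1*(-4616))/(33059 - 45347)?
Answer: 959/4096 ≈ 0.23413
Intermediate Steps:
(-7493 - 1*(-4616))/(33059 - 45347) = (-7493 + 4616)/(-12288) = -2877*(-1/12288) = 959/4096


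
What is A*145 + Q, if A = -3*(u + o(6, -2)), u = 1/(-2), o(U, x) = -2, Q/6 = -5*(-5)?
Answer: 2475/2 ≈ 1237.5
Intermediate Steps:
Q = 150 (Q = 6*(-5*(-5)) = 6*25 = 150)
u = -½ ≈ -0.50000
A = 15/2 (A = -3*(-½ - 2) = -3*(-5/2) = 15/2 ≈ 7.5000)
A*145 + Q = (15/2)*145 + 150 = 2175/2 + 150 = 2475/2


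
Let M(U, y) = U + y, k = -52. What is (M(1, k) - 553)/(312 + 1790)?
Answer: -302/1051 ≈ -0.28735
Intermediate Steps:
(M(1, k) - 553)/(312 + 1790) = ((1 - 52) - 553)/(312 + 1790) = (-51 - 553)/2102 = -604*1/2102 = -302/1051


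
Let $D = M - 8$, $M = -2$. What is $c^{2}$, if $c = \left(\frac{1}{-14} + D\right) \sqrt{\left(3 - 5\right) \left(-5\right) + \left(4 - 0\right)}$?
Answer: $\frac{19881}{14} \approx 1420.1$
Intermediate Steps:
$D = -10$ ($D = -2 - 8 = -10$)
$c = - \frac{141 \sqrt{14}}{14}$ ($c = \left(\frac{1}{-14} - 10\right) \sqrt{\left(3 - 5\right) \left(-5\right) + \left(4 - 0\right)} = \left(- \frac{1}{14} - 10\right) \sqrt{\left(-2\right) \left(-5\right) + \left(4 + 0\right)} = - \frac{141 \sqrt{10 + 4}}{14} = - \frac{141 \sqrt{14}}{14} \approx -37.684$)
$c^{2} = \left(- \frac{141 \sqrt{14}}{14}\right)^{2} = \frac{19881}{14}$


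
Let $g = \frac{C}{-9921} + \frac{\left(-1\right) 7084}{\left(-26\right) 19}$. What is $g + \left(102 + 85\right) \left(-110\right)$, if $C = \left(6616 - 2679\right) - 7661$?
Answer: $- \frac{50370457580}{2450487} \approx -20555.0$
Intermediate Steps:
$C = -3724$ ($C = 3937 - 7661 = -3724$)
$g = \frac{36060010}{2450487}$ ($g = - \frac{3724}{-9921} + \frac{\left(-1\right) 7084}{\left(-26\right) 19} = \left(-3724\right) \left(- \frac{1}{9921}\right) - \frac{7084}{-494} = \frac{3724}{9921} - - \frac{3542}{247} = \frac{3724}{9921} + \frac{3542}{247} = \frac{36060010}{2450487} \approx 14.715$)
$g + \left(102 + 85\right) \left(-110\right) = \frac{36060010}{2450487} + \left(102 + 85\right) \left(-110\right) = \frac{36060010}{2450487} + 187 \left(-110\right) = \frac{36060010}{2450487} - 20570 = - \frac{50370457580}{2450487}$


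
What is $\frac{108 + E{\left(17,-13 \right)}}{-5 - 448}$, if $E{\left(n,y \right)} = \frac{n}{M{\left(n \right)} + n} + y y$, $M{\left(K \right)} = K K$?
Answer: $- \frac{4987}{8154} \approx -0.6116$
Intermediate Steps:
$M{\left(K \right)} = K^{2}$
$E{\left(n,y \right)} = y^{2} + \frac{n}{n + n^{2}}$ ($E{\left(n,y \right)} = \frac{n}{n^{2} + n} + y y = \frac{n}{n + n^{2}} + y^{2} = y^{2} + \frac{n}{n + n^{2}}$)
$\frac{108 + E{\left(17,-13 \right)}}{-5 - 448} = \frac{108 + \frac{1 + \left(-13\right)^{2} + 17 \left(-13\right)^{2}}{1 + 17}}{-5 - 448} = \frac{108 + \frac{1 + 169 + 17 \cdot 169}{18}}{-453} = \left(108 + \frac{1 + 169 + 2873}{18}\right) \left(- \frac{1}{453}\right) = \left(108 + \frac{1}{18} \cdot 3043\right) \left(- \frac{1}{453}\right) = \left(108 + \frac{3043}{18}\right) \left(- \frac{1}{453}\right) = \frac{4987}{18} \left(- \frac{1}{453}\right) = - \frac{4987}{8154}$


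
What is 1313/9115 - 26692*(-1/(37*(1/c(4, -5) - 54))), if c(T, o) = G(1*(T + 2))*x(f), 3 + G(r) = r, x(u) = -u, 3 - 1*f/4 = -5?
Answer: -4620935039/349733435 ≈ -13.213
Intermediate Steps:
f = 32 (f = 12 - 4*(-5) = 12 + 20 = 32)
G(r) = -3 + r
c(T, o) = 32 - 32*T (c(T, o) = (-3 + 1*(T + 2))*(-1*32) = (-3 + 1*(2 + T))*(-32) = (-3 + (2 + T))*(-32) = (-1 + T)*(-32) = 32 - 32*T)
1313/9115 - 26692*(-1/(37*(1/c(4, -5) - 54))) = 1313/9115 - 26692*(-1/(37*(1/(32 - 32*4) - 54))) = 1313*(1/9115) - 26692*(-1/(37*(1/(32 - 128) - 54))) = 1313/9115 - 26692*(-1/(37*(1/(-96) - 54))) = 1313/9115 - 26692*(-1/(37*(-1/96 - 54))) = 1313/9115 - 26692/((-5185/96*(-37))) = 1313/9115 - 26692/191845/96 = 1313/9115 - 26692*96/191845 = 1313/9115 - 2562432/191845 = -4620935039/349733435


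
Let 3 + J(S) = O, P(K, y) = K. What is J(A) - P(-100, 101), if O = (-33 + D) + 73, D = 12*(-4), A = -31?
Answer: 89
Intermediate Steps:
D = -48
O = -8 (O = (-33 - 48) + 73 = -81 + 73 = -8)
J(S) = -11 (J(S) = -3 - 8 = -11)
J(A) - P(-100, 101) = -11 - 1*(-100) = -11 + 100 = 89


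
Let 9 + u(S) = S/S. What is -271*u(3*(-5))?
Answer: 2168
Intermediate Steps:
u(S) = -8 (u(S) = -9 + S/S = -9 + 1 = -8)
-271*u(3*(-5)) = -271*(-8) = 2168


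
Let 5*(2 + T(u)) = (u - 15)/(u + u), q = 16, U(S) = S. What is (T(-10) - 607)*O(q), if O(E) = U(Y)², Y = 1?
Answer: -2435/4 ≈ -608.75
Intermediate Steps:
T(u) = -2 + (-15 + u)/(10*u) (T(u) = -2 + ((u - 15)/(u + u))/5 = -2 + ((-15 + u)/((2*u)))/5 = -2 + ((-15 + u)*(1/(2*u)))/5 = -2 + ((-15 + u)/(2*u))/5 = -2 + (-15 + u)/(10*u))
O(E) = 1 (O(E) = 1² = 1)
(T(-10) - 607)*O(q) = ((⅒)*(-15 - 19*(-10))/(-10) - 607)*1 = ((⅒)*(-⅒)*(-15 + 190) - 607)*1 = ((⅒)*(-⅒)*175 - 607)*1 = (-7/4 - 607)*1 = -2435/4*1 = -2435/4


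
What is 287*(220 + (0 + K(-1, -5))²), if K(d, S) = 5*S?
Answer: 242515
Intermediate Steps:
287*(220 + (0 + K(-1, -5))²) = 287*(220 + (0 + 5*(-5))²) = 287*(220 + (0 - 25)²) = 287*(220 + (-25)²) = 287*(220 + 625) = 287*845 = 242515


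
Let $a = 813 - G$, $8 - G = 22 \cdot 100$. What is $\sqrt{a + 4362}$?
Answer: $\sqrt{7367} \approx 85.831$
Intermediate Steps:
$G = -2192$ ($G = 8 - 22 \cdot 100 = 8 - 2200 = -2192$)
$a = 3005$ ($a = 813 - -2192 = 813 + 2192 = 3005$)
$\sqrt{a + 4362} = \sqrt{3005 + 4362} = \sqrt{7367}$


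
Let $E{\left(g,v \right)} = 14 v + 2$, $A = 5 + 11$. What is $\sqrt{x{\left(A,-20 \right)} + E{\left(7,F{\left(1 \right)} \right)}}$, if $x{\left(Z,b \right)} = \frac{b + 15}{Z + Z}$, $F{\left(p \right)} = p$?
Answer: $\frac{13 \sqrt{6}}{8} \approx 3.9804$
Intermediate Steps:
$A = 16$
$E{\left(g,v \right)} = 2 + 14 v$
$x{\left(Z,b \right)} = \frac{15 + b}{2 Z}$
$\sqrt{x{\left(A,-20 \right)} + E{\left(7,F{\left(1 \right)} \right)}} = \sqrt{\frac{15 - 20}{2 \cdot 16} + \left(2 + 14 \cdot 1\right)} = \sqrt{\frac{1}{2} \cdot \frac{1}{16} \left(-5\right) + \left(2 + 14\right)} = \sqrt{- \frac{5}{32} + 16} = \sqrt{\frac{507}{32}} = \frac{13 \sqrt{6}}{8}$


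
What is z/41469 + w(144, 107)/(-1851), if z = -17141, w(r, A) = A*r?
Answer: -223560781/25586373 ≈ -8.7375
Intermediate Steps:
z/41469 + w(144, 107)/(-1851) = -17141/41469 + (107*144)/(-1851) = -17141*1/41469 + 15408*(-1/1851) = -17141/41469 - 5136/617 = -223560781/25586373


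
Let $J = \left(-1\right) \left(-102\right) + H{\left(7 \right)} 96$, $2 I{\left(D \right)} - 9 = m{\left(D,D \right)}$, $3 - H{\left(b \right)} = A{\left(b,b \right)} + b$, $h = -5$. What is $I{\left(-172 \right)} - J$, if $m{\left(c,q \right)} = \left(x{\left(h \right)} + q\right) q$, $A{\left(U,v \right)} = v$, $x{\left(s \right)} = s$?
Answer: $\frac{32361}{2} \approx 16181.0$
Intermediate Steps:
$m{\left(c,q \right)} = q \left(-5 + q\right)$ ($m{\left(c,q \right)} = \left(-5 + q\right) q = q \left(-5 + q\right)$)
$H{\left(b \right)} = 3 - 2 b$ ($H{\left(b \right)} = 3 - \left(b + b\right) = 3 - 2 b$)
$I{\left(D \right)} = \frac{9}{2} + \frac{D \left(-5 + D\right)}{2}$
$J = -954$ ($J = \left(-1\right) \left(-102\right) + \left(3 - 14\right) 96 = 102 + \left(3 - 14\right) 96 = 102 - 1056 = -954$)
$I{\left(-172 \right)} - J = \left(\frac{9}{2} + \frac{1}{2} \left(-172\right) \left(-5 - 172\right)\right) - -954 = \left(\frac{9}{2} + \frac{1}{2} \left(-172\right) \left(-177\right)\right) + 954 = \left(\frac{9}{2} + 15222\right) + 954 = \frac{30453}{2} + 954 = \frac{32361}{2}$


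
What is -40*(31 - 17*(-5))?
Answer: -4640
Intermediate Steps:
-40*(31 - 17*(-5)) = -40*(31 + 85) = -40*116 = -4640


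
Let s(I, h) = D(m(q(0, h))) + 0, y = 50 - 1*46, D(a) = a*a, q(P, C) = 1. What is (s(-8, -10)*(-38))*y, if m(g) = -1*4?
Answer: -2432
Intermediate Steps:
m(g) = -4
D(a) = a²
y = 4 (y = 50 - 46 = 4)
s(I, h) = 16 (s(I, h) = (-4)² + 0 = 16 + 0 = 16)
(s(-8, -10)*(-38))*y = (16*(-38))*4 = -608*4 = -2432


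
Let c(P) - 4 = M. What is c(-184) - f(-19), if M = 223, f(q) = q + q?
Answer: 265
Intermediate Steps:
f(q) = 2*q
c(P) = 227 (c(P) = 4 + 223 = 227)
c(-184) - f(-19) = 227 - 2*(-19) = 227 - 1*(-38) = 227 + 38 = 265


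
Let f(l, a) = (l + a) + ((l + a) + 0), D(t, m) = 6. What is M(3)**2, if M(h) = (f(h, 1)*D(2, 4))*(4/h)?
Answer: 4096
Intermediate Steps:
f(l, a) = 2*a + 2*l (f(l, a) = (a + l) + ((a + l) + 0) = (a + l) + (a + l) = 2*a + 2*l)
M(h) = 4*(12 + 12*h)/h (M(h) = ((2*1 + 2*h)*6)*(4/h) = ((2 + 2*h)*6)*(4/h) = (12 + 12*h)*(4/h) = 4*(12 + 12*h)/h)
M(3)**2 = (48 + 48/3)**2 = (48 + 48*(1/3))**2 = (48 + 16)**2 = 64**2 = 4096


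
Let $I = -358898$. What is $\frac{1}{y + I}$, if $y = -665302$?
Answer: $- \frac{1}{1024200} \approx -9.7637 \cdot 10^{-7}$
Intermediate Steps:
$\frac{1}{y + I} = \frac{1}{-665302 - 358898} = \frac{1}{-1024200} = - \frac{1}{1024200}$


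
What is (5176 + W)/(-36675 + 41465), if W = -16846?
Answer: -1167/479 ≈ -2.4363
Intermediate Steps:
(5176 + W)/(-36675 + 41465) = (5176 - 16846)/(-36675 + 41465) = -11670/4790 = -11670*1/4790 = -1167/479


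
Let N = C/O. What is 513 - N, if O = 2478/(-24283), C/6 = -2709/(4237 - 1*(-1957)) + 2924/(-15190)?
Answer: 1321075350283/2775562370 ≈ 475.97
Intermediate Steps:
C = -88891449/23521715 (C = 6*(-2709/(4237 - 1*(-1957)) + 2924/(-15190)) = 6*(-2709/(4237 + 1957) + 2924*(-1/15190)) = 6*(-2709/6194 - 1462/7595) = 6*(-29630483/47043430) = -88891449/23521715 ≈ -3.7791)
O = -354/3469 (O = 2478*(-1/24283) = -354/3469 ≈ -0.10205)
N = 102788145527/2775562370 (N = -88891449/(23521715*(-354/3469)) = -88891449/23521715*(-3469/354) = 102788145527/2775562370 ≈ 37.033)
513 - N = 513 - 1*102788145527/2775562370 = 513 - 102788145527/2775562370 = 1321075350283/2775562370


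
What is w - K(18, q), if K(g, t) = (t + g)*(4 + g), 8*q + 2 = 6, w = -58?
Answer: -465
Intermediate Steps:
q = ½ (q = -¼ + (⅛)*6 = -¼ + ¾ = ½ ≈ 0.50000)
K(g, t) = (4 + g)*(g + t) (K(g, t) = (g + t)*(4 + g) = (4 + g)*(g + t))
w - K(18, q) = -58 - (18² + 4*18 + 4*(½) + 18*(½)) = -58 - (324 + 72 + 2 + 9) = -58 - 1*407 = -58 - 407 = -465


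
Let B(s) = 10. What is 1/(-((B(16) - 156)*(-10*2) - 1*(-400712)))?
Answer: -1/403632 ≈ -2.4775e-6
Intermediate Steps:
1/(-((B(16) - 156)*(-10*2) - 1*(-400712))) = 1/(-((10 - 156)*(-10*2) - 1*(-400712))) = 1/(-(-146*(-20) + 400712)) = 1/(-(2920 + 400712)) = 1/(-1*403632) = 1/(-403632) = -1/403632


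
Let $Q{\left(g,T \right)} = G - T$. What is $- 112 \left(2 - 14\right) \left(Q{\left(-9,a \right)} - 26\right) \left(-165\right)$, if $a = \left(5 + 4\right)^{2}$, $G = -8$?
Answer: $25502400$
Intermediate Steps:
$a = 81$ ($a = 9^{2} = 81$)
$Q{\left(g,T \right)} = -8 - T$
$- 112 \left(2 - 14\right) \left(Q{\left(-9,a \right)} - 26\right) \left(-165\right) = - 112 \left(2 - 14\right) \left(\left(-8 - 81\right) - 26\right) \left(-165\right) = - 112 \left(- 12 \left(\left(-8 - 81\right) - 26\right)\right) \left(-165\right) = - 112 \left(- 12 \left(-89 - 26\right)\right) \left(-165\right) = - 112 \left(\left(-12\right) \left(-115\right)\right) \left(-165\right) = \left(-112\right) 1380 \left(-165\right) = \left(-154560\right) \left(-165\right) = 25502400$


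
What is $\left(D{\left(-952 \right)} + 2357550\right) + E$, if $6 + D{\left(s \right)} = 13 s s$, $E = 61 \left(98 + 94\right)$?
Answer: $14151208$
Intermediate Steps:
$E = 11712$ ($E = 61 \cdot 192 = 11712$)
$D{\left(s \right)} = -6 + 13 s^{2}$ ($D{\left(s \right)} = -6 + 13 s s = -6 + 13 s^{2}$)
$\left(D{\left(-952 \right)} + 2357550\right) + E = \left(\left(-6 + 13 \left(-952\right)^{2}\right) + 2357550\right) + 11712 = \left(\left(-6 + 13 \cdot 906304\right) + 2357550\right) + 11712 = \left(\left(-6 + 11781952\right) + 2357550\right) + 11712 = \left(11781946 + 2357550\right) + 11712 = 14139496 + 11712 = 14151208$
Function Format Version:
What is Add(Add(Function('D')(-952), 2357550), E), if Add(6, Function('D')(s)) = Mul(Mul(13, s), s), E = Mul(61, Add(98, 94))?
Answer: 14151208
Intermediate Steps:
E = 11712 (E = Mul(61, 192) = 11712)
Function('D')(s) = Add(-6, Mul(13, Pow(s, 2))) (Function('D')(s) = Add(-6, Mul(Mul(13, s), s)) = Add(-6, Mul(13, Pow(s, 2))))
Add(Add(Function('D')(-952), 2357550), E) = Add(Add(Add(-6, Mul(13, Pow(-952, 2))), 2357550), 11712) = Add(Add(Add(-6, Mul(13, 906304)), 2357550), 11712) = Add(Add(Add(-6, 11781952), 2357550), 11712) = Add(Add(11781946, 2357550), 11712) = Add(14139496, 11712) = 14151208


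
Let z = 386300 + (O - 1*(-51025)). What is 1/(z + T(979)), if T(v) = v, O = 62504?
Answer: 1/500808 ≈ 1.9968e-6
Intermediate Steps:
z = 499829 (z = 386300 + (62504 - 1*(-51025)) = 386300 + (62504 + 51025) = 386300 + 113529 = 499829)
1/(z + T(979)) = 1/(499829 + 979) = 1/500808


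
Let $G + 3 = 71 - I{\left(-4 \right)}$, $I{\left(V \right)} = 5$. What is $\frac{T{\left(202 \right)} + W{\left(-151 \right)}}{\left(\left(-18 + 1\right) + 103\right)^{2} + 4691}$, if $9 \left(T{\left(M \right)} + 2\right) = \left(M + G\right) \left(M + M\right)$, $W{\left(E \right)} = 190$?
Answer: $\frac{108752}{108783} \approx 0.99971$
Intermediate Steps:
$G = 63$ ($G = -3 + \left(71 - 5\right) = -3 + 66 = 63$)
$T{\left(M \right)} = -2 + \frac{2 M \left(63 + M\right)}{9}$ ($T{\left(M \right)} = -2 + \frac{\left(M + 63\right) \left(M + M\right)}{9} = -2 + \frac{\left(63 + M\right) 2 M}{9} = -2 + \frac{2 M \left(63 + M\right)}{9}$)
$\frac{T{\left(202 \right)} + W{\left(-151 \right)}}{\left(\left(-18 + 1\right) + 103\right)^{2} + 4691} = \frac{\left(-2 + 14 \cdot 202 + \frac{2 \cdot 202^{2}}{9}\right) + 190}{\left(\left(-18 + 1\right) + 103\right)^{2} + 4691} = \frac{\left(-2 + 2828 + \frac{2}{9} \cdot 40804\right) + 190}{\left(-17 + 103\right)^{2} + 4691} = \frac{\left(-2 + 2828 + \frac{81608}{9}\right) + 190}{86^{2} + 4691} = \frac{\frac{107042}{9} + 190}{7396 + 4691} = \frac{108752}{9 \cdot 12087} = \frac{108752}{9} \cdot \frac{1}{12087} = \frac{108752}{108783}$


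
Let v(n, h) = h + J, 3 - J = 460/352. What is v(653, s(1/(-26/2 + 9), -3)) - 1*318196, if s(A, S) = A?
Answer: -28001121/88 ≈ -3.1819e+5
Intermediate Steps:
J = 149/88 (J = 3 - 460/352 = 3 - 1*115/88 = 3 - 115/88 = 149/88 ≈ 1.6932)
v(n, h) = 149/88 + h (v(n, h) = h + 149/88 = 149/88 + h)
v(653, s(1/(-26/2 + 9), -3)) - 1*318196 = (149/88 + 1/(-26/2 + 9)) - 1*318196 = (149/88 + 1/(-26*½ + 9)) - 318196 = (149/88 + 1/(-13 + 9)) - 318196 = (149/88 + 1/(-4)) - 318196 = (149/88 - ¼) - 318196 = 127/88 - 318196 = -28001121/88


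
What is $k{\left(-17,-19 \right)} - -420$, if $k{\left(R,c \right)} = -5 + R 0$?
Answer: $415$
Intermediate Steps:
$k{\left(R,c \right)} = -5$ ($k{\left(R,c \right)} = -5 + 0 = -5$)
$k{\left(-17,-19 \right)} - -420 = -5 - -420 = -5 + 420 = 415$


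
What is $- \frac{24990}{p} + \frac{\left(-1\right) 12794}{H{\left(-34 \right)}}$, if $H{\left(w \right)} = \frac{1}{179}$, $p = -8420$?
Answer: $- \frac{1928283593}{842} \approx -2.2901 \cdot 10^{6}$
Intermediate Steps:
$H{\left(w \right)} = \frac{1}{179}$
$- \frac{24990}{p} + \frac{\left(-1\right) 12794}{H{\left(-34 \right)}} = - \frac{24990}{-8420} + \left(-1\right) 12794 \frac{1}{\frac{1}{179}} = \left(-24990\right) \left(- \frac{1}{8420}\right) - 2290126 = \frac{2499}{842} - 2290126 = - \frac{1928283593}{842}$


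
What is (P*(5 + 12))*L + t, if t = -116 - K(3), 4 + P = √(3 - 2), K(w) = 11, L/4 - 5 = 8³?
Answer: -105595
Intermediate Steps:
L = 2068 (L = 20 + 4*8³ = 20 + 4*512 = 20 + 2048 = 2068)
P = -3 (P = -4 + √(3 - 2) = -4 + √1 = -4 + 1 = -3)
t = -127 (t = -116 - 1*11 = -116 - 11 = -127)
(P*(5 + 12))*L + t = -3*(5 + 12)*2068 - 127 = -3*17*2068 - 127 = -51*2068 - 127 = -105468 - 127 = -105595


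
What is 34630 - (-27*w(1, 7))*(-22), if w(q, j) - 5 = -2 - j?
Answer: 37006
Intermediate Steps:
w(q, j) = 3 - j (w(q, j) = 5 + (-2 - j) = 3 - j)
34630 - (-27*w(1, 7))*(-22) = 34630 - (-27*(3 - 1*7))*(-22) = 34630 - (-27*(3 - 7))*(-22) = 34630 - (-27*(-4))*(-22) = 34630 - 108*(-22) = 34630 - 1*(-2376) = 34630 + 2376 = 37006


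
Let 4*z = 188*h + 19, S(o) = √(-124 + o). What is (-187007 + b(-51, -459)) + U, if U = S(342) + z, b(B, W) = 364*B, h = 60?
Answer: -810985/4 + √218 ≈ -2.0273e+5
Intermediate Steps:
z = 11299/4 (z = (188*60 + 19)/4 = (11280 + 19)/4 = (¼)*11299 = 11299/4 ≈ 2824.8)
U = 11299/4 + √218 (U = √(-124 + 342) + 11299/4 = √218 + 11299/4 = 11299/4 + √218 ≈ 2839.5)
(-187007 + b(-51, -459)) + U = (-187007 + 364*(-51)) + (11299/4 + √218) = (-187007 - 18564) + (11299/4 + √218) = -205571 + (11299/4 + √218) = -810985/4 + √218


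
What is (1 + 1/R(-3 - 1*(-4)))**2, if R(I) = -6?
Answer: 25/36 ≈ 0.69444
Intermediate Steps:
(1 + 1/R(-3 - 1*(-4)))**2 = (1 + 1/(-6))**2 = (1 - 1/6)**2 = (5/6)**2 = 25/36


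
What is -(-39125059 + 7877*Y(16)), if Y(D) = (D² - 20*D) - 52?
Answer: 40038791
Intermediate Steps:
Y(D) = -52 + D² - 20*D
-(-39125059 + 7877*Y(16)) = -7877/(1/((-52 + 16² - 20*16) - 4967)) = -7877/(1/((-52 + 256 - 320) - 4967)) = -7877/(1/(-116 - 4967)) = -7877/(1/(-5083)) = -7877/(-1/5083) = -7877*(-5083) = 40038791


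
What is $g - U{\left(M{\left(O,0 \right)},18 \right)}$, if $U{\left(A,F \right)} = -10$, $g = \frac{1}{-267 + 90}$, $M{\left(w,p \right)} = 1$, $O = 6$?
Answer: $\frac{1769}{177} \approx 9.9944$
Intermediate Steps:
$g = - \frac{1}{177}$ ($g = \frac{1}{-177} = - \frac{1}{177} \approx -0.0056497$)
$g - U{\left(M{\left(O,0 \right)},18 \right)} = - \frac{1}{177} - -10 = - \frac{1}{177} + 10 = \frac{1769}{177}$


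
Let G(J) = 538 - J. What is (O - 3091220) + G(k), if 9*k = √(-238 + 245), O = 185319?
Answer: -2905363 - √7/9 ≈ -2.9054e+6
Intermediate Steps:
k = √7/9 (k = √(-238 + 245)/9 = √7/9 ≈ 0.29397)
(O - 3091220) + G(k) = (185319 - 3091220) + (538 - √7/9) = -2905901 + (538 - √7/9) = -2905363 - √7/9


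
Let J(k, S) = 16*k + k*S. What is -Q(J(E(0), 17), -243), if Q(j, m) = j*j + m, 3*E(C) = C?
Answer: 243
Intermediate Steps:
E(C) = C/3
J(k, S) = 16*k + S*k
Q(j, m) = m + j² (Q(j, m) = j² + m = m + j²)
-Q(J(E(0), 17), -243) = -(-243 + (((⅓)*0)*(16 + 17))²) = -(-243 + (0*33)²) = -(-243 + 0²) = -(-243 + 0) = -1*(-243) = 243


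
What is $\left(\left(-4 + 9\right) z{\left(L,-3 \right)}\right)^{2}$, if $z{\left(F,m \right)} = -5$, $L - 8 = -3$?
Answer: $625$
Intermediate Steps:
$L = 5$ ($L = 8 - 3 = 5$)
$\left(\left(-4 + 9\right) z{\left(L,-3 \right)}\right)^{2} = \left(\left(-4 + 9\right) \left(-5\right)\right)^{2} = \left(5 \left(-5\right)\right)^{2} = \left(-25\right)^{2} = 625$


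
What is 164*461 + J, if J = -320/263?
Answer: 19883532/263 ≈ 75603.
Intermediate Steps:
J = -320/263 (J = -320*1/263 = -320/263 ≈ -1.2167)
164*461 + J = 164*461 - 320/263 = 75604 - 320/263 = 19883532/263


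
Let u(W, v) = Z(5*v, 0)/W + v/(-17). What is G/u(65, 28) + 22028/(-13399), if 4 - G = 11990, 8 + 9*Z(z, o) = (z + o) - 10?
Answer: 798427992331/95843047 ≈ 8330.6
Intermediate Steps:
Z(z, o) = -2 + o/9 + z/9 (Z(z, o) = -8/9 + ((z + o) - 10)/9 = -8/9 + ((o + z) - 10)/9 = -8/9 + (-10 + o + z)/9 = -8/9 + (-10/9 + o/9 + z/9) = -2 + o/9 + z/9)
G = -11986 (G = 4 - 1*11990 = 4 - 11990 = -11986)
u(W, v) = -v/17 + (-2 + 5*v/9)/W (u(W, v) = (-2 + (⅑)*0 + (5*v)/9)/W + v/(-17) = (-2 + 0 + 5*v/9)/W + v*(-1/17) = (-2 + 5*v/9)/W - v/17 = -v/17 + (-2 + 5*v/9)/W)
G/u(65, 28) + 22028/(-13399) = -11986*9945/(-306 + 85*28 - 9*65*28) + 22028/(-13399) = -11986*9945/(-306 + 2380 - 16380) + 22028*(-1/13399) = -11986/((1/153)*(1/65)*(-14306)) - 22028/13399 = -11986/(-14306/9945) - 22028/13399 = -11986*(-9945/14306) - 22028/13399 = 59600385/7153 - 22028/13399 = 798427992331/95843047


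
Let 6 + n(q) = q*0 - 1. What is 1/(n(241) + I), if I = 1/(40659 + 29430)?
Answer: -70089/490622 ≈ -0.14286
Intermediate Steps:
I = 1/70089 ≈ 1.4268e-5
n(q) = -7 (n(q) = -6 + (q*0 - 1) = -6 + (0 - 1) = -6 - 1 = -7)
1/(n(241) + I) = 1/(-7 + 1/70089) = 1/(-490622/70089) = -70089/490622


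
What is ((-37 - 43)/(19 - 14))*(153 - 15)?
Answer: -2208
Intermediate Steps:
((-37 - 43)/(19 - 14))*(153 - 15) = -80/5*138 = -80*⅕*138 = -16*138 = -2208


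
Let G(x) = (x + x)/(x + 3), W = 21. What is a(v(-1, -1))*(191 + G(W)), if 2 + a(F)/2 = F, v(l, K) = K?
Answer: -2313/2 ≈ -1156.5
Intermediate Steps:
a(F) = -4 + 2*F
G(x) = 2*x/(3 + x) (G(x) = (2*x)/(3 + x) = 2*x/(3 + x))
a(v(-1, -1))*(191 + G(W)) = (-4 + 2*(-1))*(191 + 2*21/(3 + 21)) = (-4 - 2)*(191 + 2*21/24) = -6*(191 + 2*21*(1/24)) = -6*(191 + 7/4) = -6*771/4 = -2313/2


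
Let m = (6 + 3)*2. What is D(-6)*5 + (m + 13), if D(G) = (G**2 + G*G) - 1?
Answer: 386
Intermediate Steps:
D(G) = -1 + 2*G**2 (D(G) = (G**2 + G**2) - 1 = 2*G**2 - 1 = -1 + 2*G**2)
m = 18 (m = 9*2 = 18)
D(-6)*5 + (m + 13) = (-1 + 2*(-6)**2)*5 + (18 + 13) = (-1 + 2*36)*5 + 31 = (-1 + 72)*5 + 31 = 71*5 + 31 = 355 + 31 = 386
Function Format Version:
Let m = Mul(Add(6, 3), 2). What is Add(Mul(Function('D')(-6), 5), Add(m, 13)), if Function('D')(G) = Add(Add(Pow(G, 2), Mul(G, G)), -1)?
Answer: 386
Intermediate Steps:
Function('D')(G) = Add(-1, Mul(2, Pow(G, 2))) (Function('D')(G) = Add(Add(Pow(G, 2), Pow(G, 2)), -1) = Add(Mul(2, Pow(G, 2)), -1) = Add(-1, Mul(2, Pow(G, 2))))
m = 18 (m = Mul(9, 2) = 18)
Add(Mul(Function('D')(-6), 5), Add(m, 13)) = Add(Mul(Add(-1, Mul(2, Pow(-6, 2))), 5), Add(18, 13)) = Add(Mul(Add(-1, Mul(2, 36)), 5), 31) = Add(Mul(Add(-1, 72), 5), 31) = Add(Mul(71, 5), 31) = Add(355, 31) = 386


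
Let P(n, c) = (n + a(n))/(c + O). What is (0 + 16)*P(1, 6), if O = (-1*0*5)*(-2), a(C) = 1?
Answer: 16/3 ≈ 5.3333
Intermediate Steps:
O = 0 (O = (0*5)*(-2) = 0*(-2) = 0)
P(n, c) = (1 + n)/c (P(n, c) = (n + 1)/(c + 0) = (1 + n)/c)
(0 + 16)*P(1, 6) = (0 + 16)*((1 + 1)/6) = 16*((⅙)*2) = 16*(⅓) = 16/3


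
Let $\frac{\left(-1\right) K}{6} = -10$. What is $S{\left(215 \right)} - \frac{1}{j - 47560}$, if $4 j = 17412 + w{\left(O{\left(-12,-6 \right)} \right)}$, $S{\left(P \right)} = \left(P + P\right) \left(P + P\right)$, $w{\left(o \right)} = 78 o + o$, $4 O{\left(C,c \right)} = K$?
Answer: $\frac{31736790704}{171643} \approx 1.849 \cdot 10^{5}$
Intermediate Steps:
$K = 60$ ($K = \left(-6\right) \left(-10\right) = 60$)
$O{\left(C,c \right)} = 15$ ($O{\left(C,c \right)} = \frac{1}{4} \cdot 60 = 15$)
$w{\left(o \right)} = 79 o$
$S{\left(P \right)} = 4 P^{2}$ ($S{\left(P \right)} = 2 P 2 P = 4 P^{2}$)
$j = \frac{18597}{4}$ ($j = \frac{17412 + 79 \cdot 15}{4} = \frac{17412 + 1185}{4} = \frac{1}{4} \cdot 18597 = \frac{18597}{4} \approx 4649.3$)
$S{\left(215 \right)} - \frac{1}{j - 47560} = 4 \cdot 215^{2} - \frac{1}{\frac{18597}{4} - 47560} = 4 \cdot 46225 - \frac{1}{- \frac{171643}{4}} = 184900 - - \frac{4}{171643} = 184900 + \frac{4}{171643} = \frac{31736790704}{171643}$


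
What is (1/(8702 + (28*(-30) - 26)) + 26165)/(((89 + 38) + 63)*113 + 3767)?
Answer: 205028941/197757132 ≈ 1.0368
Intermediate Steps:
(1/(8702 + (28*(-30) - 26)) + 26165)/(((89 + 38) + 63)*113 + 3767) = (1/(8702 + (-840 - 26)) + 26165)/((127 + 63)*113 + 3767) = (1/(8702 - 866) + 26165)/(190*113 + 3767) = (1/7836 + 26165)/(21470 + 3767) = (1/7836 + 26165)/25237 = (205028941/7836)*(1/25237) = 205028941/197757132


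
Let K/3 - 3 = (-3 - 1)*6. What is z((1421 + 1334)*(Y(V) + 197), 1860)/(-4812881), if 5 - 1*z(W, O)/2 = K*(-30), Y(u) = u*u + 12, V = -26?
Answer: 3770/4812881 ≈ 0.00078331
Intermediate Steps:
K = -63 (K = 9 + 3*((-3 - 1)*6) = 9 + 3*(-4*6) = 9 + 3*(-24) = 9 - 72 = -63)
Y(u) = 12 + u**2 (Y(u) = u**2 + 12 = 12 + u**2)
z(W, O) = -3770 (z(W, O) = 10 - (-126)*(-30) = 10 - 2*1890 = 10 - 3780 = -3770)
z((1421 + 1334)*(Y(V) + 197), 1860)/(-4812881) = -3770/(-4812881) = -3770*(-1/4812881) = 3770/4812881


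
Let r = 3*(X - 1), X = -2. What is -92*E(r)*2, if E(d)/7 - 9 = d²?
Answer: -115920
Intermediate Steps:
r = -9 (r = 3*(-2 - 1) = 3*(-3) = -9)
E(d) = 63 + 7*d²
-92*E(r)*2 = -92*(63 + 7*(-9)²)*2 = -92*(63 + 7*81)*2 = -92*(63 + 567)*2 = -92*630*2 = -57960*2 = -115920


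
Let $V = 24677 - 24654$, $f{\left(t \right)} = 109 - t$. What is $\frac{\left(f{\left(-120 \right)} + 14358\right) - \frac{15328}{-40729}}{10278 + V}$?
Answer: $\frac{594129251}{419549429} \approx 1.4161$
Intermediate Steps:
$V = 23$
$\frac{\left(f{\left(-120 \right)} + 14358\right) - \frac{15328}{-40729}}{10278 + V} = \frac{\left(\left(109 - -120\right) + 14358\right) - \frac{15328}{-40729}}{10278 + 23} = \frac{\left(\left(109 + 120\right) + 14358\right) - - \frac{15328}{40729}}{10301} = \left(\left(229 + 14358\right) + \frac{15328}{40729}\right) \frac{1}{10301} = \left(14587 + \frac{15328}{40729}\right) \frac{1}{10301} = \frac{594129251}{40729} \cdot \frac{1}{10301} = \frac{594129251}{419549429}$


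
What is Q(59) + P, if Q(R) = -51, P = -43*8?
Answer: -395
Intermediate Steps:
P = -344
Q(59) + P = -51 - 344 = -395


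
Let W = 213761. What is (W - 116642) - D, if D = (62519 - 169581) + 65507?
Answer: 138674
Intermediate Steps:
D = -41555 (D = -107062 + 65507 = -41555)
(W - 116642) - D = (213761 - 116642) - 1*(-41555) = 97119 + 41555 = 138674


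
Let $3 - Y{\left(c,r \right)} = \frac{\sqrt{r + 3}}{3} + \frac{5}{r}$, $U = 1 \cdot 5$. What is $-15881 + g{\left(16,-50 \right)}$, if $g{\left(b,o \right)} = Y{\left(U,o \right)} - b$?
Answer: $- \frac{158939}{10} - \frac{i \sqrt{47}}{3} \approx -15894.0 - 2.2852 i$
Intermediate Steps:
$U = 5$
$Y{\left(c,r \right)} = 3 - \frac{5}{r} - \frac{\sqrt{3 + r}}{3}$ ($Y{\left(c,r \right)} = 3 - \left(\frac{\sqrt{r + 3}}{3} + \frac{5}{r}\right) = 3 - \left(\sqrt{3 + r} \frac{1}{3} + \frac{5}{r}\right) = 3 - \left(\frac{\sqrt{3 + r}}{3} + \frac{5}{r}\right) = 3 - \left(\frac{5}{r} + \frac{\sqrt{3 + r}}{3}\right) = 3 - \frac{5}{r} - \frac{\sqrt{3 + r}}{3}$)
$g{\left(b,o \right)} = 3 - b - \frac{5}{o} - \frac{\sqrt{3 + o}}{3}$ ($g{\left(b,o \right)} = \left(3 - \frac{5}{o} - \frac{\sqrt{3 + o}}{3}\right) - b = 3 - b - \frac{5}{o} - \frac{\sqrt{3 + o}}{3}$)
$-15881 + g{\left(16,-50 \right)} = -15881 - \left(13 - \frac{1}{10} + \frac{\sqrt{3 - 50}}{3}\right) = -15881 - \left(\frac{129}{10} + \frac{i \sqrt{47}}{3}\right) = - \frac{158939}{10} - \frac{i \sqrt{47}}{3}$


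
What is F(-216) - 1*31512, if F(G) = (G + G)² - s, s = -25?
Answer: 155137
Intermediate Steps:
F(G) = 25 + 4*G² (F(G) = (G + G)² - 1*(-25) = (2*G)² + 25 = 4*G² + 25 = 25 + 4*G²)
F(-216) - 1*31512 = (25 + 4*(-216)²) - 1*31512 = (25 + 4*46656) - 31512 = (25 + 186624) - 31512 = 186649 - 31512 = 155137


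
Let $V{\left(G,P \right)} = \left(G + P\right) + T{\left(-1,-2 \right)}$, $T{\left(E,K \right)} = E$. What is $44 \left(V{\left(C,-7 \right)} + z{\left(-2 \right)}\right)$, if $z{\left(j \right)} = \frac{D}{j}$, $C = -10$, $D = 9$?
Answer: $-990$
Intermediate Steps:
$z{\left(j \right)} = \frac{9}{j}$
$V{\left(G,P \right)} = -1 + G + P$ ($V{\left(G,P \right)} = \left(G + P\right) - 1 = -1 + G + P$)
$44 \left(V{\left(C,-7 \right)} + z{\left(-2 \right)}\right) = 44 \left(\left(-1 - 10 - 7\right) + \frac{9}{-2}\right) = 44 \left(-18 + 9 \left(- \frac{1}{2}\right)\right) = 44 \left(-18 - \frac{9}{2}\right) = 44 \left(- \frac{45}{2}\right) = -990$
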